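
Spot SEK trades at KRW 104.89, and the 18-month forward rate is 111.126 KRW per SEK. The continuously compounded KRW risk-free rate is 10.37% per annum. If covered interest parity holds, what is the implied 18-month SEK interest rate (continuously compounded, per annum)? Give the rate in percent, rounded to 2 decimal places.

6.52%

T = 18/12 years.
By CIP, F/S equals the KRW-to-SEK growth ratio: 111.126/104.89 = 1.0594528.
KRW growth factor: e^(0.1037×18/12) = 1.1683003.
Hence g_SEK = 1.1027394.
r = ln(1.1027394)/(18/12) = 0.065198 → 6.52%.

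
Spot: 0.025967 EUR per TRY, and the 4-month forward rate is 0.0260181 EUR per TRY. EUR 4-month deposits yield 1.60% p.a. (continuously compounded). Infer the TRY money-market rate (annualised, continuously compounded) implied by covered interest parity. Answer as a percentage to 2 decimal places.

T = 4/12 years.
By CIP, F/S equals the EUR-to-TRY growth ratio: 0.0260181/0.025967 = 1.0019679.
EUR growth factor: e^(0.0160×4/12) = 1.0053476.
That pins the TRY growth at 1.0033731.
Take logs: ln 1.0033731 / (4/12) = 0.010102, so 1.01%.

1.01%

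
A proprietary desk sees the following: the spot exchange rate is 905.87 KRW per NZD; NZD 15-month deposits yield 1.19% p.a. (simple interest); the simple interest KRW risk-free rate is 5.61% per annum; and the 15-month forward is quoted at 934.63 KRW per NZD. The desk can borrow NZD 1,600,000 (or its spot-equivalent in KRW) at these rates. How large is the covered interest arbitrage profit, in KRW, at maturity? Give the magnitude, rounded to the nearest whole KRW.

T = 15/12 years.
Invest the NZD and cover forward: 1,600,000 × 1.014875 × 934.63 = KRW 1,517,652,194.00.
Convert at spot and invest in KRW: 1,600,000 × 905.87 × 1.070125 = KRW 1,551,030,614.00.
The quoted forward undervalues NZD, so borrow NZD, convert to KRW at spot, deposit the KRW at 5.61%, and buy NZD forward at 934.63 to cover the loan.
Arbitrage profit = |1,517,652,194.00 − 1,551,030,614.00| = KRW 33,378,420.

KRW 33,378,420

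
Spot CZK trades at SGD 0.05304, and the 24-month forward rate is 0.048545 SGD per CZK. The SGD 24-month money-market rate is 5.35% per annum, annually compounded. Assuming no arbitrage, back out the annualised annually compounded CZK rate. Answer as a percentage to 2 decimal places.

10.12%

T = 2 years.
By CIP, F/S equals the SGD-to-CZK growth ratio: 0.048545/0.05304 = 0.9152526.
SGD growth factor: (1 + 0.0535)^2 = 1.1098623.
That pins the CZK growth at 1.2126295.
r = 1.2126295^(1/2) − 1 = 0.101195 → 10.12%.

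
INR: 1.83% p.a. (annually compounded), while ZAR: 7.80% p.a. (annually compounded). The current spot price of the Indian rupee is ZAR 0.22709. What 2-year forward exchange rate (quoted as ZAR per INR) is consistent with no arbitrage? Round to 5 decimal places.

0.25450

T = 2 years.
Growth of 1 ZAR over T: (1 + 0.0780)^2 = 1.162084.
Growth of 1 INR over T: (1 + 0.0183)^2 = 1.0369349.
Forward (ZAR per INR) = 0.22709 × 1.162084 / 1.0369349 = 0.2544978.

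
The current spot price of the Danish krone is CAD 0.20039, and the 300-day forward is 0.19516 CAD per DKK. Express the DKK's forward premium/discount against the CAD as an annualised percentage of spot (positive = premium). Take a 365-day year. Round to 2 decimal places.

T = 300/365 years.
DKK trades forward at -2.60991% vs spot over the period.
Per annum: -0.0260991 / (300/365) = -0.031754 = -3.18%.

-3.18%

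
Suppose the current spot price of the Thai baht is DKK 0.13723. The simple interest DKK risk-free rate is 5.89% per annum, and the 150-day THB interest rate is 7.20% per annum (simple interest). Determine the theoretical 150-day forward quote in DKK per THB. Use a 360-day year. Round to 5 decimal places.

T = 150/360 years.
Growth of 1 DKK over T: 1 + 0.0589×150/360 = 1.0245417.
THB growth factor: 1 + 0.0720×150/360 = 1.030000.
So F = 0.13723 × 1.0245417 / 1.030000 = 0.1365028 (DKK/THB).

0.13650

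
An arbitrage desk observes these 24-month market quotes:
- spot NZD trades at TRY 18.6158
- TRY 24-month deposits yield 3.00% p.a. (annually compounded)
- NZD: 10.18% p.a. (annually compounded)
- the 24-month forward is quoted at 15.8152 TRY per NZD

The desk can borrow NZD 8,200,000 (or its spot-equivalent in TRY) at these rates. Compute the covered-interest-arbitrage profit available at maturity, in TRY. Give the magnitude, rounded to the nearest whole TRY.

TRY 4,513,532

T = 2 years.
Invest the NZD and cover forward: 8,200,000 × 1.21396324 × 15.8152 = TRY 157,432,385.75.
Convert at spot and invest in TRY: 8,200,000 × 18.6158 × 1.060900 = TRY 161,945,918.20.
The quoted forward undervalues NZD, so borrow NZD, convert to TRY at spot, deposit the TRY at 3.00%, and buy NZD forward at 15.8152 to cover the loan.
Arbitrage profit = |157,432,385.75 − 161,945,918.20| = TRY 4,513,532.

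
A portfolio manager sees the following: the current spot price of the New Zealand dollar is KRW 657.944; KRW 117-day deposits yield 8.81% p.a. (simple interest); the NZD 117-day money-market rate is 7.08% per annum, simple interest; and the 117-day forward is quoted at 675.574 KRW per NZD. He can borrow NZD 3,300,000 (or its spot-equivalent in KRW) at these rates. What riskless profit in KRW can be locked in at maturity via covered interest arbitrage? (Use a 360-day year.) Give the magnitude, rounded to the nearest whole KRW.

KRW 47,310,041

T = 117/360 years.
Route A — deposit NZD, sell forward: 3,300,000 × 1.023010 × 675.574 = KRW 2,280,692,560.54.
Route B — convert at spot, deposit KRW: 3,300,000 × 657.944 × 1.0286325 = KRW 2,233,382,519.21.
The quoted forward overvalues NZD, so borrow KRW, buy NZD at spot, deposit the NZD at 7.08%, and sell the proceeds forward at 675.574.
Profit = 2,280,692,560.54 − 2,233,382,519.21 = KRW 47,310,041.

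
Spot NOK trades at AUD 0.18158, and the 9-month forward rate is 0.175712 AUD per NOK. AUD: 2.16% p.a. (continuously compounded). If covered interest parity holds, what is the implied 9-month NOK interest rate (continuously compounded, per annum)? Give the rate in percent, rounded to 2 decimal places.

6.54%

T = 9/12 years.
F/S = 0.175712/0.18158 = 0.9676837 = (growth of AUD) / (growth of NOK).
AUD growth factor: e^(0.0216×9/12) = 1.0163319.
Hence g_NOK = 1.0502728.
Take logs: ln 1.0502728 / (9/12) = 0.065400, so 6.54%.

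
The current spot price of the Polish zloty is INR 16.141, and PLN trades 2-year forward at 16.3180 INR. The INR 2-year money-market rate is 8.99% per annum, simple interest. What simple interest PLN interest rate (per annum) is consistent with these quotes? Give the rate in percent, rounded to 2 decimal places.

8.35%

T = 2 years.
By CIP, F/S equals the INR-to-PLN growth ratio: 16.318/16.141 = 1.0109659.
The INR side grows by 1 + 0.0899×2 = 1.179800.
That pins the PLN growth at 1.1670028.
r = (1.1670028 − 1)/2 = 0.083501 → 8.35%.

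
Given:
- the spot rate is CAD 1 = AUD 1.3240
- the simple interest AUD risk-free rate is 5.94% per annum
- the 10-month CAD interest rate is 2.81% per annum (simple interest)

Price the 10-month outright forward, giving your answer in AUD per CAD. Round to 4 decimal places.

T = 10/12 years.
AUD accumulates by 1 + 0.0594×10/12 = 1.049500.
Growth of 1 CAD over T: 1 + 0.0281×10/12 = 1.0234167.
CIP: F = S · (grow AUD)/(grow CAD) = 1.324 × 1.049500/1.0234167 = 1.357744 AUD per CAD.

1.3577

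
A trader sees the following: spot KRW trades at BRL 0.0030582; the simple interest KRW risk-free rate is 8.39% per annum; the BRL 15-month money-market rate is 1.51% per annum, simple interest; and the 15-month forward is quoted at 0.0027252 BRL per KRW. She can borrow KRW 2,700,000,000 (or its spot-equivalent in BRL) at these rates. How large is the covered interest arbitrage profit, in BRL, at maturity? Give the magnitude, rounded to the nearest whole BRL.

T = 15/12 years.
Invest the KRW and cover forward: 2,700,000,000 × 1.104875 × 0.0027252 = BRL 8,129,714.45.
Convert at spot and invest in BRL: 2,700,000,000 × 0.0030582 × 1.018875 = BRL 8,412,993.52.
The quoted forward undervalues KRW, so borrow KRW, convert to BRL at spot, deposit the BRL at 1.51%, and buy KRW forward at 0.0027252 to cover the loan.
Arbitrage profit = |8,129,714.45 − 8,412,993.52| = BRL 283,279.

BRL 283,279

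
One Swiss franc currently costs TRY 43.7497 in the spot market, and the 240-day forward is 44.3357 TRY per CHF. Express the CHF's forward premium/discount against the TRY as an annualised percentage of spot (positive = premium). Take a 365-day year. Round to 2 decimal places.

T = 240/365 years.
CHF trades forward at +1.33944% vs spot over the period.
×(1/T) gives 2.04% p.a.

+2.04%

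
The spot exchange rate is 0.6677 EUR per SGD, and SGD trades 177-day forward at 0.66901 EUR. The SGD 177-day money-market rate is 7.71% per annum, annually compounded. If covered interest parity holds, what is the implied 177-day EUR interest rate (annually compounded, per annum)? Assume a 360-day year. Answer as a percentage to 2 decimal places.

8.14%

T = 177/360 years.
CIP gives F = S · g_EUR/g_SGD, so g_EUR/g_SGD = 0.66901/0.6677 = 1.0019620.
The SGD side grows by (1 + 0.0771)^(177/360) = 1.0371921.
So the EUR growth factor = 1.0392271.
Annualise: 1.0392271^(360/177) − 1 = 0.081403 = 8.14%.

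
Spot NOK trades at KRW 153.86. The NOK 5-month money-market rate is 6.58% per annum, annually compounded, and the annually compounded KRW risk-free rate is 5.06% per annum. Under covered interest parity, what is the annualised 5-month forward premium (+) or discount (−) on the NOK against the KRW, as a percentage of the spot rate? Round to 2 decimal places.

T = 5/12 years.
F = S · g_KRW/g_NOK = 153.86 × 1.0207802/1.026908 = 152.94188.
(F − S)/S ÷ T = (152.94188 − 153.86)/153.86/(5/12) = -0.014321 → -1.43%.

-1.43%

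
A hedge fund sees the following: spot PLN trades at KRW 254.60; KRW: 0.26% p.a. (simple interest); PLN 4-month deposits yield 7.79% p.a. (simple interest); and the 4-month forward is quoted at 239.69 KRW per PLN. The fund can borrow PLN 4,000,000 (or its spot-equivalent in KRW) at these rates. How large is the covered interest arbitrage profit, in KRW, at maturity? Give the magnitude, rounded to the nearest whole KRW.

T = 4/12 years.
Keep in PLN, deliver into the forward: 4,000,000·1.025966666667·239.69 = KRW 983,655,801.33.
Swap to KRW now, deposit: 4,000,000·254.60·1.000866666667 = KRW 1,019,282,613.33.
The quoted forward undervalues PLN, so borrow PLN, convert to KRW at spot, deposit the KRW at 0.26%, and buy PLN forward at 239.69 to cover the loan.
Arbitrage profit = |983,655,801.33 − 1,019,282,613.33| = KRW 35,626,812.

KRW 35,626,812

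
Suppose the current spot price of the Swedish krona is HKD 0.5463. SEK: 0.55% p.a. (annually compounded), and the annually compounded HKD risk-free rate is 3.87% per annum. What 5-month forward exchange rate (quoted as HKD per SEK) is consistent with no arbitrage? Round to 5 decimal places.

0.55374

T = 5/12 years.
HKD growth factor: (1 + 0.0387)^(5/12) = 1.0159466.
SEK accumulates by (1 + 0.0055)^(5/12) = 1.002288.
CIP: F = S · (grow HKD)/(grow SEK) = 0.5463 × 1.0159466/1.002288 = 0.5537447 HKD per SEK.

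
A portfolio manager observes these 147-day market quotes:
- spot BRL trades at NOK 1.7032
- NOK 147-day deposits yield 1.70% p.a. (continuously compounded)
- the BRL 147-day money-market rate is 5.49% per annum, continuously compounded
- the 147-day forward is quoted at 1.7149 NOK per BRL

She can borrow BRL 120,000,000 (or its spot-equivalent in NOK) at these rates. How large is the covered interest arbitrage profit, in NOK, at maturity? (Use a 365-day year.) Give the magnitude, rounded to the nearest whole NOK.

NOK 4,600,600

T = 147/365 years.
Route A — deposit BRL, sell forward: 120,000,000 × 1.02235665762 × 1.7149 = NOK 210,388,731.86.
Route B — convert at spot, deposit NOK: 120,000,000 × 1.7032 × 1.00687006672 = NOK 205,788,131.72.
The quoted forward overvalues BRL, so borrow NOK, buy BRL at spot, deposit the BRL at 5.49%, and sell the proceeds forward at 1.7149.
Arbitrage profit = |210,388,731.86 − 205,788,131.72| = NOK 4,600,600.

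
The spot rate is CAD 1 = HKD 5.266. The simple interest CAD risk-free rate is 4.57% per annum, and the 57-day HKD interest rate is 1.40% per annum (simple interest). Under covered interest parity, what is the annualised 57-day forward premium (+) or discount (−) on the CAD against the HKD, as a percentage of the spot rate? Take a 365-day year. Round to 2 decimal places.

T = 57/365 years.
CIP forward (HKD per CAD) = 5.266 × 1.0021863/1.0071367 = 5.240116.
(F − S)/S ÷ T = (5.240116 − 5.266)/5.266/(57/365) = -0.031475 → -3.15%.

-3.15%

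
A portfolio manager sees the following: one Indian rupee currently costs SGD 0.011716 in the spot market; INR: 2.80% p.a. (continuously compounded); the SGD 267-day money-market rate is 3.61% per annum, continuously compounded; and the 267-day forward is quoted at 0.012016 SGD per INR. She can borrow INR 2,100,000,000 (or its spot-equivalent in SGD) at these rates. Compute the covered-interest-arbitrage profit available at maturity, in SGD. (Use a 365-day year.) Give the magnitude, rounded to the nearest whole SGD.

SGD 493,797

T = 267/365 years.
Route A — deposit INR, sell forward: 2,100,000,000 × 1.0206933913 × 0.012016 = SGD 25,755,768.76.
Route B — convert at spot, deposit SGD: 2,100,000,000 × 0.011716 × 1.0267591621 = SGD 25,261,971.72.
The quoted forward overvalues INR, so borrow SGD, buy INR at spot, deposit the INR at 2.80%, and sell the proceeds forward at 0.012016.
The gap between the two covered legs is SGD 493,797.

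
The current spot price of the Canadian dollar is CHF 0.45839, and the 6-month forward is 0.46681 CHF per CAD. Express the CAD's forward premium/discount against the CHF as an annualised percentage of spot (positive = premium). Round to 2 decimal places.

T = 6/12 years.
Period premium: (0.46681 − 0.45839)/0.45839 = 0.0183686.
Annualise by dividing by T: 0.0183686 / (6/12) = 0.036737 → 3.67%.

+3.67%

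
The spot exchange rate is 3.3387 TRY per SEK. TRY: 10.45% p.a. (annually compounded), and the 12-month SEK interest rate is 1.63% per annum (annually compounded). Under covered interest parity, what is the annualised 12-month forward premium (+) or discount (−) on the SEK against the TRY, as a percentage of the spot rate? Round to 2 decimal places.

+8.68%

T = 1 year.
F = S · g_TRY/g_SEK = 3.3387 × 1.104500/1.016300 = 3.6284504.
Annualised premium = (F − S)/S × (1/T) = (3.6284504 − 3.3387)/3.3387 ÷ 1 = 8.68%.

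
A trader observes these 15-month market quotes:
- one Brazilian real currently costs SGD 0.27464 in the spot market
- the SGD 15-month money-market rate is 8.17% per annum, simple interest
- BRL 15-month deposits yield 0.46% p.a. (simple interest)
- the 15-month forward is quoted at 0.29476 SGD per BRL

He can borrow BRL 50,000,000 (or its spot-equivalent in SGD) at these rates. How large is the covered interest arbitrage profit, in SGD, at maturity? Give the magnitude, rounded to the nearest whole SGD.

T = 15/12 years.
Keep in BRL, deliver into the forward: 50,000,000·1.005750·0.29476 = SGD 14,822,743.50.
Swap to SGD now, deposit: 50,000,000·0.27464·1.102125 = SGD 15,134,380.50.
The quoted forward undervalues BRL, so borrow BRL, convert to SGD at spot, deposit the SGD at 8.17%, and buy BRL forward at 0.29476 to cover the loan.
Profit = 15,134,380.50 − 14,822,743.50 = SGD 311,637.

SGD 311,637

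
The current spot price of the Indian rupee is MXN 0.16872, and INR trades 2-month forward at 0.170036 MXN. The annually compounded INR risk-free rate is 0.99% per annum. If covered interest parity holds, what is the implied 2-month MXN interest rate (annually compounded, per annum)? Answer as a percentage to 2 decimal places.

5.81%

T = 2/12 years.
CIP gives F = S · g_MXN/g_INR, so g_MXN/g_INR = 0.170036/0.16872 = 1.0077999.
The INR side grows by (1 + 0.0099)^(2/12) = 1.0016432.
That pins the MXN growth at 1.0094559.
Annualise: 1.0094559^(12/2) − 1 = 0.058094 = 5.81%.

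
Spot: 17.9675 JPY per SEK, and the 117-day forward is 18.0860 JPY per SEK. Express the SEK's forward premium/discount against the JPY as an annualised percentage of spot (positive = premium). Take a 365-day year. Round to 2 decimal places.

T = 117/365 years.
Period premium: (18.0860 − 17.9675)/17.9675 = 0.0065952.
Per annum: 0.0065952 / (117/365) = 0.020575 = 2.06%.

+2.06%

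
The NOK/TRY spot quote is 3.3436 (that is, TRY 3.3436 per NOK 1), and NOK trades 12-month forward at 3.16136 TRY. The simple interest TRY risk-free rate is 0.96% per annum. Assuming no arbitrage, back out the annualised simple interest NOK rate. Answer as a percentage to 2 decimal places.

T = 1 year.
CIP gives F = S · g_TRY/g_NOK, so g_TRY/g_NOK = 3.16136/3.3436 = 0.9454959.
TRY growth factor: 1 + 0.0096×1 = 1.009600.
That pins the NOK growth at 1.0677994.
r = (1.0677994 − 1)/1 = 0.067799 → 6.78%.

6.78%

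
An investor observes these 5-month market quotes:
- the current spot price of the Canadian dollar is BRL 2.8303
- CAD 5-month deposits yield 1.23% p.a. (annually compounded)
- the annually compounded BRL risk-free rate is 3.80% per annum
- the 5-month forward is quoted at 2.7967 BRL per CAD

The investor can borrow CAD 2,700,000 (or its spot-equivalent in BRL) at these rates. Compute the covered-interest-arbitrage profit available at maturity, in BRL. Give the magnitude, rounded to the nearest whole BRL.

T = 5/12 years.
Route A — deposit CAD, sell forward: 2,700,000 × 1.005106732 × 2.7967 = BRL 7,589,651.39.
Route B — convert at spot, deposit BRL: 2,700,000 × 2.8303 × 1.015661283 = BRL 7,761,490.55.
The quoted forward undervalues CAD, so borrow CAD, convert to BRL at spot, deposit the BRL at 3.80%, and buy CAD forward at 2.7967 to cover the loan.
Profit = 7,761,490.55 − 7,589,651.39 = BRL 171,839.

BRL 171,839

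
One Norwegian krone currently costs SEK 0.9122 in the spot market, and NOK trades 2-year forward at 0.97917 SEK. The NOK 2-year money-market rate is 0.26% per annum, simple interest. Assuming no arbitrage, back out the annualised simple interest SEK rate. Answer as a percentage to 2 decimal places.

3.95%

T = 2 years.
F/S = 0.97917/0.9122 = 1.0734159 = (growth of SEK) / (growth of NOK).
The NOK side grows by 1 + 0.0026×2 = 1.005200.
Hence g_SEK = 1.0789977.
r = (1.0789977 − 1)/2 = 0.039499 → 3.95%.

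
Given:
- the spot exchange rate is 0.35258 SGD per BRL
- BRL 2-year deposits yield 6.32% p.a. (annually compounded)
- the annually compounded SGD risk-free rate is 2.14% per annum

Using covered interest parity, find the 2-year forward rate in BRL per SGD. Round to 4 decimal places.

T = 2 years.
SGD accumulates by (1 + 0.0214)^2 = 1.043258.
Growth of 1 BRL over T: (1 + 0.0632)^2 = 1.1303942.
So F = 0.35258 × 1.043258 / 1.1303942 = 0.3254014 (SGD/BRL).
Quoted the other way: 1/0.3254014 = 3.0731 BRL per SGD.

3.0731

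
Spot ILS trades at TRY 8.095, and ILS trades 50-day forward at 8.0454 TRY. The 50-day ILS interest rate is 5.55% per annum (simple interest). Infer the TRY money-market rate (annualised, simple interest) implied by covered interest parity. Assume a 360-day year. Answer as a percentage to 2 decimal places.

T = 50/360 years.
CIP gives F = S · g_TRY/g_ILS, so g_TRY/g_ILS = 8.0454/8.095 = 0.9938728.
ILS growth factor: 1 + 0.0555×50/360 = 1.0077083.
Hence g_TRY = 1.0015339.
r = (1.0015339 − 1)/(50/360) = 0.011044 → 1.10%.

1.10%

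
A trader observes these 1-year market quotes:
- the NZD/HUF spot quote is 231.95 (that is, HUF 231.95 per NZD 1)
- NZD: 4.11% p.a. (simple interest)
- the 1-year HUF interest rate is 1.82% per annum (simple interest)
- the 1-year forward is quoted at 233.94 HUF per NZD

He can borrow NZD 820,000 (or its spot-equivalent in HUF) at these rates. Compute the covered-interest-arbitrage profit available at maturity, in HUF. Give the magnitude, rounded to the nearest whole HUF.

T = 1 year.
Keep in NZD, deliver into the forward: 820,000·1.041100·233.94 = HUF 199,715,045.88.
Swap to HUF now, deposit: 820,000·231.95·1.018200 = HUF 193,660,621.80.
The quoted forward overvalues NZD, so borrow HUF, buy NZD at spot, deposit the NZD at 4.11%, and sell the proceeds forward at 233.94.
The gap between the two covered legs is HUF 6,054,424.

HUF 6,054,424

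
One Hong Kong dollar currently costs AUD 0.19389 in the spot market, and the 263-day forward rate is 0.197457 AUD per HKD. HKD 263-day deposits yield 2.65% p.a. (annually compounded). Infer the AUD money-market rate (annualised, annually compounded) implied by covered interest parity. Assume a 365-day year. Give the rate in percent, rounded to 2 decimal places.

5.28%

T = 263/365 years.
By CIP, F/S equals the AUD-to-HKD growth ratio: 0.197457/0.19389 = 1.0183970.
HKD growth factor: (1 + 0.0265)^(263/365) = 1.0190246.
Hence g_AUD = 1.0377716.
r = 1.0377716^(365/263) − 1 = 0.052802 → 5.28%.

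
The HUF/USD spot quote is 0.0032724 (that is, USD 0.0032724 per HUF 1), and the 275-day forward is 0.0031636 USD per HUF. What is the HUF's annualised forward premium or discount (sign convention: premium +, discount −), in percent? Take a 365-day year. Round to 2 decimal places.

-4.41%

T = 275/365 years.
(F − S)/S = (0.0031636 − 0.0032724)/0.0032724 = -0.0332478.
×(1/T) gives -4.41% p.a.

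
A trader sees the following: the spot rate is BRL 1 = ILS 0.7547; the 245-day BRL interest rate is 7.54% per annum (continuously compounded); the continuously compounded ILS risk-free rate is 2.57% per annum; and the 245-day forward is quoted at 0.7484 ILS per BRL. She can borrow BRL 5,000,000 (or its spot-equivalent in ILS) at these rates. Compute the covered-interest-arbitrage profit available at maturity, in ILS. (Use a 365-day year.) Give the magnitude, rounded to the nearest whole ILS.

T = 245/365 years.
Keep in BRL, deliver into the forward: 5,000,000·1.051913576·0.7484 = ILS 3,936,260.60.
Swap to ILS now, deposit: 5,000,000·0.7547·1.017400337 = ILS 3,839,160.17.
The quoted forward overvalues BRL, so borrow ILS, buy BRL at spot, deposit the BRL at 7.54%, and sell the proceeds forward at 0.7484.
Arbitrage profit = |3,936,260.60 − 3,839,160.17| = ILS 97,100.

ILS 97,100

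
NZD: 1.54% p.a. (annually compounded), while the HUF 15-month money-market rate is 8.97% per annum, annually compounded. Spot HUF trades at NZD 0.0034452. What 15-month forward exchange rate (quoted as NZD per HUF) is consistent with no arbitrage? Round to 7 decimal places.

T = 15/12 years.
Growth of 1 NZD over T: (1 + 0.0154)^(15/12) = 1.0192869.
HUF accumulates by (1 + 0.0897)^(15/12) = 1.1133551.
So F = 0.0034452 × 1.0192869 / 1.1133551 = 0.003154112 (NZD/HUF).

0.0031541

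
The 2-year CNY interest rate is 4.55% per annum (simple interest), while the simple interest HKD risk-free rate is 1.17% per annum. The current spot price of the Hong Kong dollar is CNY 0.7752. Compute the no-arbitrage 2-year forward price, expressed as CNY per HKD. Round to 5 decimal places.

T = 2 years.
Growth of 1 CNY over T: 1 + 0.0455×2 = 1.091000.
HKD growth factor: 1 + 0.0117×2 = 1.023400.
So F = 0.7752 × 1.091000 / 1.023400 = 0.8264053 (CNY/HKD).

0.82641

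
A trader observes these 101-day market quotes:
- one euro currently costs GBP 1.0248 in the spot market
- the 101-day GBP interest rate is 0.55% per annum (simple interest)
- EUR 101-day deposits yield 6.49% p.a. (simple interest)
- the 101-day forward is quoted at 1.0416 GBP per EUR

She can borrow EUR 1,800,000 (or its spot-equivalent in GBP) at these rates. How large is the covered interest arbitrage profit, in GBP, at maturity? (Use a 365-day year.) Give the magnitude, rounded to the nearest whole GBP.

GBP 61,103

T = 101/365 years.
Route A — deposit EUR, sell forward: 1,800,000 × 1.01795863 × 1.0416 = GBP 1,908,550.28.
Route B — convert at spot, deposit GBP: 1,800,000 × 1.0248 × 1.001521918 = GBP 1,847,447.39.
The quoted forward overvalues EUR, so borrow GBP, buy EUR at spot, deposit the EUR at 6.49%, and sell the proceeds forward at 1.0416.
Arbitrage profit = |1,908,550.28 − 1,847,447.39| = GBP 61,103.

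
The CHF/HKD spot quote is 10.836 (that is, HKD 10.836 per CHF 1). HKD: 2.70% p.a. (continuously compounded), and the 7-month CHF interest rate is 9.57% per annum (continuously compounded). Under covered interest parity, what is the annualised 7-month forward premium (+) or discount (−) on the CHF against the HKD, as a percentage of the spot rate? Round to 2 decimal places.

T = 7/12 years.
CIP forward (HKD per CHF) = 10.836 × 1.0158747/1.0574126 = 10.410334.
Annualised premium = (F − S)/S × (1/T) = (10.410334 − 10.836)/10.836 ÷ (7/12) = -6.73%.

-6.73%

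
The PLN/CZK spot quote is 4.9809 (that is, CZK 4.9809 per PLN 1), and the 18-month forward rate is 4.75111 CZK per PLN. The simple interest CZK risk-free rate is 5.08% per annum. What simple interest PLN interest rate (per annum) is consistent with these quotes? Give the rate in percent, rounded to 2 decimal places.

8.55%

T = 18/12 years.
F/S = 4.75111/4.9809 = 0.9538658 = (growth of CZK) / (growth of PLN).
CZK growth factor: 1 + 0.0508×18/12 = 1.076200.
That pins the PLN growth at 1.128251.
(1.128251 − 1)/T = 0.085501, i.e. 8.55%.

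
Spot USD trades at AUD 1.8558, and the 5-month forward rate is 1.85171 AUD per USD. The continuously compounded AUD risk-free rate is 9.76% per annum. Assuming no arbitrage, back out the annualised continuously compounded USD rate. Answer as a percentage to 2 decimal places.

T = 5/12 years.
CIP gives F = S · g_AUD/g_USD, so g_AUD/g_USD = 1.85171/1.8558 = 0.9977961.
AUD growth factor: e^(0.0976×5/12) = 1.0415049.
Hence g_USD = 1.0438053.
Take logs: ln 1.0438053 / (5/12) = 0.102895, so 10.29%.

10.29%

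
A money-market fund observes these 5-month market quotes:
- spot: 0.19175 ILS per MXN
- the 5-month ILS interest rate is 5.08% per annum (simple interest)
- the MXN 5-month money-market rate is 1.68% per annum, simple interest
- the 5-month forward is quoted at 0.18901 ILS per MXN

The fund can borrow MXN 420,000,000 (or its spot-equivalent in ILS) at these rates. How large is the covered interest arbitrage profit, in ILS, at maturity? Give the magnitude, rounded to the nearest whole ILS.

T = 5/12 years.
Route A — deposit MXN, sell forward: 420,000,000 × 1.007000 × 0.18901 = ILS 79,939,889.40.
Route B — convert at spot, deposit ILS: 420,000,000 × 0.19175 × 1.0211666667 = ILS 82,239,657.50.
The quoted forward undervalues MXN, so borrow MXN, convert to ILS at spot, deposit the ILS at 5.08%, and buy MXN forward at 0.18901 to cover the loan.
Arbitrage profit = |79,939,889.40 − 82,239,657.50| = ILS 2,299,768.

ILS 2,299,768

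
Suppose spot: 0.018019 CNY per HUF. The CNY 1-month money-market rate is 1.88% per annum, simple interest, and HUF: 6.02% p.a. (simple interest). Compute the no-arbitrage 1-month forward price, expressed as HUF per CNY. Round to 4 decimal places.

T = 1/12 years.
CNY accumulates by 1 + 0.0188×1/12 = 1.00156667.
HUF accumulates by 1 + 0.0602×1/12 = 1.00501667.
CIP: F = S · (grow CNY)/(grow HUF) = 0.018019 × 1.00156667/1.00501667 = 0.017957145 CNY per HUF.
Quoted the other way: 1/0.017957145 = 55.6881 HUF per CNY.

55.6881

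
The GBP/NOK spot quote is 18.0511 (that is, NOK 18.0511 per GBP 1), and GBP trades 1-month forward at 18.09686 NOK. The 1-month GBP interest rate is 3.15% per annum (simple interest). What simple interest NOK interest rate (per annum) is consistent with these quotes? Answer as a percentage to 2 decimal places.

6.20%

T = 1/12 years.
F/S = 18.09686/18.0511 = 1.0025350 = (growth of NOK) / (growth of GBP).
GBP growth factor: 1 + 0.0315×1/12 = 1.002625.
Hence g_NOK = 1.0051667.
(1.0051667 − 1)/T = 0.062000, i.e. 6.20%.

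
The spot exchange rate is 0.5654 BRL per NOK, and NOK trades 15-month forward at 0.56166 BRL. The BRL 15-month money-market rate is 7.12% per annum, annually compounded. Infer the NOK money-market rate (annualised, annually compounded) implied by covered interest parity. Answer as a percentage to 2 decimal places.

T = 15/12 years.
By CIP, F/S equals the BRL-to-NOK growth ratio: 0.56166/0.5654 = 0.9933852.
BRL growth factor: (1 + 0.0712)^(15/12) = 1.0897784.
That pins the NOK growth at 1.0970351.
Annualise: 1.0970351^(12/15) − 1 = 0.076903 = 7.69%.

7.69%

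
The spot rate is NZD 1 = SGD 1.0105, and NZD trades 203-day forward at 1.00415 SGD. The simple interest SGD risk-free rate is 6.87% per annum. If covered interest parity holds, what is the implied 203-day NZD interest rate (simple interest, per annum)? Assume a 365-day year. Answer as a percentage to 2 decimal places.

T = 203/365 years.
F/S = 1.00415/1.0105 = 0.9937160 = (growth of SGD) / (growth of NZD).
SGD growth factor: 1 + 0.0687×203/365 = 1.0382085.
That pins the NZD growth at 1.0447739.
(1.0447739 − 1)/T = 0.080505, i.e. 8.05%.

8.05%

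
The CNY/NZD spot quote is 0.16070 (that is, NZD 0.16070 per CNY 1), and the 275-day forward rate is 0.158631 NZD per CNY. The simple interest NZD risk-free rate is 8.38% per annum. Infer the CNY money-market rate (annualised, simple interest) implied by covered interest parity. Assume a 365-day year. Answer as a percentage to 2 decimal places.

10.22%

T = 275/365 years.
By CIP, F/S equals the NZD-to-CNY growth ratio: 0.158631/0.1607 = 0.9871251.
The NZD side grows by 1 + 0.0838×275/365 = 1.063137.
That pins the CNY growth at 1.0770033.
(1.0770033 − 1)/T = 0.102204, i.e. 10.22%.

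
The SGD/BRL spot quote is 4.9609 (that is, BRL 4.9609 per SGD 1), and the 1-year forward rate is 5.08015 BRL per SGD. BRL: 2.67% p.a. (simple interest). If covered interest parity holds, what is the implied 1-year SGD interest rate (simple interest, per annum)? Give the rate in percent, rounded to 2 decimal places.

T = 1 year.
CIP gives F = S · g_BRL/g_SGD, so g_BRL/g_SGD = 5.08015/4.9609 = 1.0240380.
The BRL side grows by 1 + 0.0267×1 = 1.026700.
Hence g_SGD = 1.0025995.
(1.0025995 − 1)/T = 0.002600, i.e. 0.26%.

0.26%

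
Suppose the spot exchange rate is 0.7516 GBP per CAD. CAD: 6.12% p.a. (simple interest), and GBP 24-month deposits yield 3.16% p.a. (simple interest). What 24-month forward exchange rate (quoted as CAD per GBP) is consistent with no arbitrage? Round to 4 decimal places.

1.4046

T = 2 years.
GBP growth factor: 1 + 0.0316×2 = 1.063200.
CAD accumulates by 1 + 0.0612×2 = 1.122400.
Forward (GBP per CAD) = 0.7516 × 1.063200 / 1.122400 = 0.7119575.
Invert for CAD per GBP: 1 / 0.7119575 = 1.4046.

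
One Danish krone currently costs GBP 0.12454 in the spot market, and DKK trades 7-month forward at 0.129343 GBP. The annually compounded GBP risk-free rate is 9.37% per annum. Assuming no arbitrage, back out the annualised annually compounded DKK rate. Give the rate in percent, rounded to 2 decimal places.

T = 7/12 years.
CIP gives F = S · g_GBP/g_DKK, so g_GBP/g_DKK = 0.129343/0.12454 = 1.0385659.
GBP growth factor: (1 + 0.0937)^(7/12) = 1.0536361.
That pins the DKK growth at 1.0145106.
r = 1.0145106^(12/7) − 1 = 0.025004 → 2.50%.

2.50%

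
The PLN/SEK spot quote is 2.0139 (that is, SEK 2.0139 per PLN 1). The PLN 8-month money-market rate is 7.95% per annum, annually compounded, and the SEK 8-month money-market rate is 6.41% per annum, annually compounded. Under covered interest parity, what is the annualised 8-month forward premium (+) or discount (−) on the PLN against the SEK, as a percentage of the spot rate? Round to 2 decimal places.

-1.43%

T = 8/12 years.
CIP forward (SEK per PLN) = 2.0139 × 1.0422893/1.0523215 = 1.9947007.
Annualised premium = (F − S)/S × (1/T) = (1.9947007 − 2.0139)/2.0139 ÷ (8/12) = -1.43%.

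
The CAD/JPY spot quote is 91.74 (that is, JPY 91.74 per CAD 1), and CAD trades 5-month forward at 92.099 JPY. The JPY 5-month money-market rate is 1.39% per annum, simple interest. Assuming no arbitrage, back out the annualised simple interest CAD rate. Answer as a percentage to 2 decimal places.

T = 5/12 years.
CIP gives F = S · g_JPY/g_CAD, so g_JPY/g_CAD = 92.099/91.74 = 1.0039132.
JPY growth factor: 1 + 0.0139×5/12 = 1.0057917.
Hence g_CAD = 1.0018712.
r = (1.0018712 − 1)/(5/12) = 0.004491 → 0.45%.

0.45%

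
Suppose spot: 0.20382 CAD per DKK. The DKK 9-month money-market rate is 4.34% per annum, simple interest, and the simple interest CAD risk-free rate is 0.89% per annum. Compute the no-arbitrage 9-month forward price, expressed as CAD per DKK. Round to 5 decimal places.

T = 9/12 years.
CAD growth factor: 1 + 0.0089×9/12 = 1.006675.
Growth of 1 DKK over T: 1 + 0.0434×9/12 = 1.032550.
Forward (CAD per DKK) = 0.20382 × 1.006675 / 1.032550 = 0.1987124.

0.19871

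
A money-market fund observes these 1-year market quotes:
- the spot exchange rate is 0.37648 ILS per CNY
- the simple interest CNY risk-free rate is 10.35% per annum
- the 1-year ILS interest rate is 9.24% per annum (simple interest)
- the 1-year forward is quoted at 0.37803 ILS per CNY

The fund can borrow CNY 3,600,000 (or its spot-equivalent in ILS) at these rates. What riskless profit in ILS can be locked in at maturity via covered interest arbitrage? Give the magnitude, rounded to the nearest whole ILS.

ILS 21,202

T = 1 year.
Invest the CNY and cover forward: 3,600,000 × 1.103500 × 0.37803 = ILS 1,501,761.98.
Convert at spot and invest in ILS: 3,600,000 × 0.37648 × 1.092400 = ILS 1,480,560.31.
The quoted forward overvalues CNY, so borrow ILS, buy CNY at spot, deposit the CNY at 10.35%, and sell the proceeds forward at 0.37803.
Arbitrage profit = |1,501,761.98 − 1,480,560.31| = ILS 21,202.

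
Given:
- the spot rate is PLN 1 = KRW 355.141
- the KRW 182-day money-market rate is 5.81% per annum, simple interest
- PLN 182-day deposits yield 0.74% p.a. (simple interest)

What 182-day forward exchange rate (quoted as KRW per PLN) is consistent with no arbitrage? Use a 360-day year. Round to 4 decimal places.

T = 182/360 years.
KRW accumulates by 1 + 0.0581×182/360 = 1.029372778.
PLN accumulates by 1 + 0.0074×182/360 = 1.003741111.
So F = 355.141 × 1.029372778 / 1.003741111 = 364.209928 (KRW/PLN).

364.2099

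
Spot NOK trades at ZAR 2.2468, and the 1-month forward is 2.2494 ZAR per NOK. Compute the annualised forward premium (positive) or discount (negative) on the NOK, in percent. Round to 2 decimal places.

+1.39%

T = 1/12 years.
NOK trades forward at +0.11572% vs spot over the period.
×(1/T) gives 1.39% p.a.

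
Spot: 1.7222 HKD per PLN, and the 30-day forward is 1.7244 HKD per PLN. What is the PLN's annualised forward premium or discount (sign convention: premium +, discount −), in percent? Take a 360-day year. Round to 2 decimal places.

T = 30/360 years.
Period premium: (1.7244 − 1.7222)/1.7222 = 0.0012774.
Per annum: 0.0012774 / (30/360) = 0.015329 = 1.53%.

+1.53%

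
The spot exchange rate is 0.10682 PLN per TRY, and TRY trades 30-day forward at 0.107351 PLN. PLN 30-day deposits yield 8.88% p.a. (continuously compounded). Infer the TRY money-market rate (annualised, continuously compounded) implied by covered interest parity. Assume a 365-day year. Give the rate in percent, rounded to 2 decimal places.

2.85%

T = 30/365 years.
F/S = 0.107351/0.10682 = 1.0049710 = (growth of PLN) / (growth of TRY).
PLN growth factor: e^(0.0888×30/365) = 1.0073253.
So the TRY growth factor = 1.0023427.
r = ln(1.0023427)/(30/365) = 0.028470 → 2.85%.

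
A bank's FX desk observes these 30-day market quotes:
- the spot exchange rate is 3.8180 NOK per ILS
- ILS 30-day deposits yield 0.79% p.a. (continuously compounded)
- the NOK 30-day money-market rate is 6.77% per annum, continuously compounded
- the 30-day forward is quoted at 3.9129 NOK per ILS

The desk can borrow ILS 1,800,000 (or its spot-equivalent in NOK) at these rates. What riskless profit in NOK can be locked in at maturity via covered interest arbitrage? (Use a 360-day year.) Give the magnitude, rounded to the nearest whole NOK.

T = 30/360 years.
Keep in ILS, deliver into the forward: 1,800,000·1.00065855·3.9129 = NOK 7,047,858.31.
Swap to NOK now, deposit: 1,800,000·3.8180·1.005657611 = NOK 6,911,281.37.
The quoted forward overvalues ILS, so borrow NOK, buy ILS at spot, deposit the ILS at 0.79%, and sell the proceeds forward at 3.9129.
Arbitrage profit = |7,047,858.31 − 6,911,281.37| = NOK 136,577.

NOK 136,577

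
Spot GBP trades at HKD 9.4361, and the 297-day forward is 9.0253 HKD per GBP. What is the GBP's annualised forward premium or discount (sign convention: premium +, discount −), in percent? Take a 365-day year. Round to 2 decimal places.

-5.35%

T = 297/365 years.
GBP trades forward at -4.35349% vs spot over the period.
×(1/T) gives -5.35% p.a.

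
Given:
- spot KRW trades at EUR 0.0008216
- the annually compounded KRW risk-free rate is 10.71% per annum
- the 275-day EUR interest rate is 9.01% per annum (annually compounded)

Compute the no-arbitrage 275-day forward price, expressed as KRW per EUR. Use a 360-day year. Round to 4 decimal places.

T = 275/360 years.
Growth of 1 EUR over T: (1 + 0.0901)^(275/360) = 1.0681201807.
Growth of 1 KRW over T: (1 + 0.1071)^(275/360) = 1.0808211743.
So F = 0.0008216 × 1.0681201807 / 1.0808211743 = 0.0008119451777 (EUR/KRW).
Quoted the other way: 1/0.0008119451777 = 1231.6102 KRW per EUR.

1231.6102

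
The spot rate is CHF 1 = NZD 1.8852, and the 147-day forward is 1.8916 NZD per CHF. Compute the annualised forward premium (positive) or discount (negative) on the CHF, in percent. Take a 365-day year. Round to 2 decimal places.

+0.84%

T = 147/365 years.
(F − S)/S = (1.8916 − 1.8852)/1.8852 = 0.0033949.
Per annum: 0.0033949 / (147/365) = 0.008430 = 0.84%.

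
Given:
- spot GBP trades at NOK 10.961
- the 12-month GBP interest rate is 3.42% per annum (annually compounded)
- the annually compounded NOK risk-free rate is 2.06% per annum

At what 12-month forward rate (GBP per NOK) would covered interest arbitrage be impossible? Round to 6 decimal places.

0.092448

T = 1 year.
NOK accumulates by (1 + 0.0206)^1 = 1.020600.
Growth of 1 GBP over T: (1 + 0.0342)^1 = 1.034200.
Forward (NOK per GBP) = 10.961 × 1.020600 / 1.034200 = 10.81686.
Invert for GBP per NOK: 1 / 10.81686 = 0.092448.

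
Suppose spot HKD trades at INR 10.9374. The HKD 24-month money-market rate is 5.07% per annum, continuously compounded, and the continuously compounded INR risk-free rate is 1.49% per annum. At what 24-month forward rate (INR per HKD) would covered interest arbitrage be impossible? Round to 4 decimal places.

T = 2 years.
Growth of 1 INR over T: e^(0.0149×2) = 1.03024846.
Growth of 1 HKD over T: e^(0.0507×2) = 1.10671924.
CIP: F = S · (grow INR)/(grow HKD) = 10.9374 × 1.03024846/1.10671924 = 10.181660 INR per HKD.

10.1817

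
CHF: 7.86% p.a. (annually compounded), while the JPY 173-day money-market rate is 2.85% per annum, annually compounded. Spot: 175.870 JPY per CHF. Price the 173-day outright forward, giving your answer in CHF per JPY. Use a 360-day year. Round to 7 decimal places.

T = 173/360 years.
JPY accumulates by (1 + 0.0285)^(173/360) = 1.0135959.
CHF accumulates by (1 + 0.0786)^(173/360) = 1.0370298.
CIP: F = S · (grow JPY)/(grow CHF) = 175.87 × 1.0135959/1.0370298 = 171.8958 JPY per CHF.
Invert for CHF per JPY: 1 / 171.8958 = 0.0058175.

0.0058175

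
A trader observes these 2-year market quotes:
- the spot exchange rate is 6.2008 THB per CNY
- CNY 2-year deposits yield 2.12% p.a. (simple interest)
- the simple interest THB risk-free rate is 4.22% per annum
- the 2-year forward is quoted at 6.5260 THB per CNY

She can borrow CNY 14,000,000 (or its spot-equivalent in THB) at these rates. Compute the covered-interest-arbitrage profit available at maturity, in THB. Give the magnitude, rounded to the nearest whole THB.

THB 1,099,768

T = 2 years.
Route A — deposit CNY, sell forward: 14,000,000 × 1.042400 × 6.5260 = THB 95,237,833.60.
Route B — convert at spot, deposit THB: 14,000,000 × 6.2008 × 1.084400 = THB 94,138,065.28.
The quoted forward overvalues CNY, so borrow THB, buy CNY at spot, deposit the CNY at 2.12%, and sell the proceeds forward at 6.5260.
Profit = 95,237,833.60 − 94,138,065.28 = THB 1,099,768.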